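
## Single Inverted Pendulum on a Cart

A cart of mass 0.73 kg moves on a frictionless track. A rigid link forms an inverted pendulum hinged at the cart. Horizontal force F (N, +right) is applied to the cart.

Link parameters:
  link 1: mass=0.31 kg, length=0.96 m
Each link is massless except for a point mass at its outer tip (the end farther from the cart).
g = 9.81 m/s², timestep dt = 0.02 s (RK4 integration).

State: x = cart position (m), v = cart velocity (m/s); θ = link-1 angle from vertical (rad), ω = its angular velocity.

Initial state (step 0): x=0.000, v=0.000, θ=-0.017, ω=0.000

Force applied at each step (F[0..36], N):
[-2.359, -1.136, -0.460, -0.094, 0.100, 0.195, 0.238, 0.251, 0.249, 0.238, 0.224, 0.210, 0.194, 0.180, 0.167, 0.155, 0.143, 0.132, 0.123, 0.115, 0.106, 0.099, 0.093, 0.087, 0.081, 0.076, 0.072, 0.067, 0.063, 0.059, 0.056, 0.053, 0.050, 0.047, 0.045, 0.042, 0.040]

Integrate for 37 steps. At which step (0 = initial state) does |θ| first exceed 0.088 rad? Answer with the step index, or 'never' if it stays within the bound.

Answer: never

Derivation:
apply F[0]=-2.359 → step 1: x=-0.001, v=-0.063, θ=-0.016, ω=0.062
apply F[1]=-1.136 → step 2: x=-0.002, v=-0.093, θ=-0.015, ω=0.090
apply F[2]=-0.460 → step 3: x=-0.004, v=-0.104, θ=-0.013, ω=0.099
apply F[3]=-0.094 → step 4: x=-0.006, v=-0.106, θ=-0.011, ω=0.099
apply F[4]=+0.100 → step 5: x=-0.008, v=-0.102, θ=-0.009, ω=0.093
apply F[5]=+0.195 → step 6: x=-0.010, v=-0.096, θ=-0.007, ω=0.085
apply F[6]=+0.238 → step 7: x=-0.012, v=-0.089, θ=-0.006, ω=0.076
apply F[7]=+0.251 → step 8: x=-0.014, v=-0.082, θ=-0.004, ω=0.068
apply F[8]=+0.249 → step 9: x=-0.015, v=-0.075, θ=-0.003, ω=0.059
apply F[9]=+0.238 → step 10: x=-0.017, v=-0.068, θ=-0.002, ω=0.052
apply F[10]=+0.224 → step 11: x=-0.018, v=-0.062, θ=-0.001, ω=0.045
apply F[11]=+0.210 → step 12: x=-0.019, v=-0.056, θ=-0.000, ω=0.039
apply F[12]=+0.194 → step 13: x=-0.020, v=-0.051, θ=0.001, ω=0.034
apply F[13]=+0.180 → step 14: x=-0.021, v=-0.046, θ=0.001, ω=0.029
apply F[14]=+0.167 → step 15: x=-0.022, v=-0.042, θ=0.002, ω=0.024
apply F[15]=+0.155 → step 16: x=-0.023, v=-0.038, θ=0.002, ω=0.021
apply F[16]=+0.143 → step 17: x=-0.024, v=-0.034, θ=0.003, ω=0.017
apply F[17]=+0.132 → step 18: x=-0.024, v=-0.030, θ=0.003, ω=0.014
apply F[18]=+0.123 → step 19: x=-0.025, v=-0.027, θ=0.003, ω=0.012
apply F[19]=+0.115 → step 20: x=-0.026, v=-0.025, θ=0.003, ω=0.009
apply F[20]=+0.106 → step 21: x=-0.026, v=-0.022, θ=0.004, ω=0.007
apply F[21]=+0.099 → step 22: x=-0.026, v=-0.019, θ=0.004, ω=0.006
apply F[22]=+0.093 → step 23: x=-0.027, v=-0.017, θ=0.004, ω=0.004
apply F[23]=+0.087 → step 24: x=-0.027, v=-0.015, θ=0.004, ω=0.003
apply F[24]=+0.081 → step 25: x=-0.027, v=-0.013, θ=0.004, ω=0.002
apply F[25]=+0.076 → step 26: x=-0.028, v=-0.012, θ=0.004, ω=0.000
apply F[26]=+0.072 → step 27: x=-0.028, v=-0.010, θ=0.004, ω=-0.000
apply F[27]=+0.067 → step 28: x=-0.028, v=-0.008, θ=0.004, ω=-0.001
apply F[28]=+0.063 → step 29: x=-0.028, v=-0.007, θ=0.004, ω=-0.002
apply F[29]=+0.059 → step 30: x=-0.028, v=-0.006, θ=0.004, ω=-0.002
apply F[30]=+0.056 → step 31: x=-0.028, v=-0.004, θ=0.004, ω=-0.003
apply F[31]=+0.053 → step 32: x=-0.029, v=-0.003, θ=0.004, ω=-0.003
apply F[32]=+0.050 → step 33: x=-0.029, v=-0.002, θ=0.004, ω=-0.004
apply F[33]=+0.047 → step 34: x=-0.029, v=-0.001, θ=0.004, ω=-0.004
apply F[34]=+0.045 → step 35: x=-0.029, v=-0.000, θ=0.004, ω=-0.004
apply F[35]=+0.042 → step 36: x=-0.029, v=0.000, θ=0.003, ω=-0.004
apply F[36]=+0.040 → step 37: x=-0.029, v=0.001, θ=0.003, ω=-0.004
max |θ| = 0.017 ≤ 0.088 over all 38 states.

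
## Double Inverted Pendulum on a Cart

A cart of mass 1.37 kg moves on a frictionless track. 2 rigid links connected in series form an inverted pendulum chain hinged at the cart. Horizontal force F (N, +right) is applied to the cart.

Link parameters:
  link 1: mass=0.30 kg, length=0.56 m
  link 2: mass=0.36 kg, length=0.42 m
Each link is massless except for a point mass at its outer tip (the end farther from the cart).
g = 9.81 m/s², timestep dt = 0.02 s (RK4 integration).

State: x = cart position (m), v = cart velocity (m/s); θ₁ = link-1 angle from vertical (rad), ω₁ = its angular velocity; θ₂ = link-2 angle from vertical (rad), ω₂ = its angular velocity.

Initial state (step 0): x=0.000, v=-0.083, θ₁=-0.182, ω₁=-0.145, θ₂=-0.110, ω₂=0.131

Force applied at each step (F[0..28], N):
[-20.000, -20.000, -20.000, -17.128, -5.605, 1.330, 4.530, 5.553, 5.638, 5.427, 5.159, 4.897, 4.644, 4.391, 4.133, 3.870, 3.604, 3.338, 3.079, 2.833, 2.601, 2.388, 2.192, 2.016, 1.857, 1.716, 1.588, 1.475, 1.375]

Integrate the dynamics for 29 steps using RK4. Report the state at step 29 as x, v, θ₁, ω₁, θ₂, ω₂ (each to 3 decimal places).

Answer: x=-0.326, v=-0.116, θ₁=0.055, ω₁=-0.072, θ₂=0.046, ω₂=-0.006

Derivation:
apply F[0]=-20.000 → step 1: x=-0.004, v=-0.354, θ₁=-0.181, ω₁=0.230, θ₂=-0.106, ω₂=0.224
apply F[1]=-20.000 → step 2: x=-0.014, v=-0.626, θ₁=-0.173, ω₁=0.608, θ₂=-0.101, ω₂=0.315
apply F[2]=-20.000 → step 3: x=-0.029, v=-0.900, θ₁=-0.157, ω₁=0.999, θ₂=-0.094, ω₂=0.397
apply F[3]=-17.128 → step 4: x=-0.050, v=-1.135, θ₁=-0.133, ω₁=1.339, θ₂=-0.085, ω₂=0.459
apply F[4]=-5.605 → step 5: x=-0.073, v=-1.206, θ₁=-0.106, ω₁=1.409, θ₂=-0.076, ω₂=0.496
apply F[5]=+1.330 → step 6: x=-0.097, v=-1.179, θ₁=-0.079, ω₁=1.321, θ₂=-0.066, ω₂=0.515
apply F[6]=+4.530 → step 7: x=-0.120, v=-1.108, θ₁=-0.054, ω₁=1.168, θ₂=-0.055, ω₂=0.520
apply F[7]=+5.553 → step 8: x=-0.141, v=-1.023, θ₁=-0.032, ω₁=1.005, θ₂=-0.045, ω₂=0.513
apply F[8]=+5.638 → step 9: x=-0.161, v=-0.939, θ₁=-0.014, ω₁=0.853, θ₂=-0.035, ω₂=0.496
apply F[9]=+5.427 → step 10: x=-0.179, v=-0.859, θ₁=0.002, ω₁=0.718, θ₂=-0.025, ω₂=0.472
apply F[10]=+5.159 → step 11: x=-0.195, v=-0.784, θ₁=0.015, ω₁=0.601, θ₂=-0.016, ω₂=0.443
apply F[11]=+4.897 → step 12: x=-0.210, v=-0.715, θ₁=0.026, ω₁=0.497, θ₂=-0.007, ω₂=0.410
apply F[12]=+4.644 → step 13: x=-0.224, v=-0.650, θ₁=0.035, ω₁=0.406, θ₂=0.000, ω₂=0.375
apply F[13]=+4.391 → step 14: x=-0.236, v=-0.590, θ₁=0.043, ω₁=0.327, θ₂=0.008, ω₂=0.339
apply F[14]=+4.133 → step 15: x=-0.247, v=-0.534, θ₁=0.048, ω₁=0.258, θ₂=0.014, ω₂=0.303
apply F[15]=+3.870 → step 16: x=-0.258, v=-0.482, θ₁=0.053, ω₁=0.198, θ₂=0.020, ω₂=0.268
apply F[16]=+3.604 → step 17: x=-0.267, v=-0.434, θ₁=0.056, ω₁=0.146, θ₂=0.025, ω₂=0.235
apply F[17]=+3.338 → step 18: x=-0.275, v=-0.391, θ₁=0.059, ω₁=0.102, θ₂=0.029, ω₂=0.203
apply F[18]=+3.079 → step 19: x=-0.282, v=-0.352, θ₁=0.061, ω₁=0.065, θ₂=0.033, ω₂=0.173
apply F[19]=+2.833 → step 20: x=-0.289, v=-0.316, θ₁=0.062, ω₁=0.035, θ₂=0.036, ω₂=0.146
apply F[20]=+2.601 → step 21: x=-0.295, v=-0.284, θ₁=0.062, ω₁=0.009, θ₂=0.039, ω₂=0.120
apply F[21]=+2.388 → step 22: x=-0.301, v=-0.255, θ₁=0.062, ω₁=-0.011, θ₂=0.041, ω₂=0.097
apply F[22]=+2.192 → step 23: x=-0.305, v=-0.229, θ₁=0.062, ω₁=-0.028, θ₂=0.043, ω₂=0.077
apply F[23]=+2.016 → step 24: x=-0.310, v=-0.206, θ₁=0.061, ω₁=-0.041, θ₂=0.044, ω₂=0.058
apply F[24]=+1.857 → step 25: x=-0.314, v=-0.184, θ₁=0.060, ω₁=-0.051, θ₂=0.045, ω₂=0.042
apply F[25]=+1.716 → step 26: x=-0.317, v=-0.165, θ₁=0.059, ω₁=-0.059, θ₂=0.046, ω₂=0.027
apply F[26]=+1.588 → step 27: x=-0.320, v=-0.147, θ₁=0.058, ω₁=-0.064, θ₂=0.046, ω₂=0.014
apply F[27]=+1.475 → step 28: x=-0.323, v=-0.131, θ₁=0.056, ω₁=-0.069, θ₂=0.046, ω₂=0.003
apply F[28]=+1.375 → step 29: x=-0.326, v=-0.116, θ₁=0.055, ω₁=-0.072, θ₂=0.046, ω₂=-0.006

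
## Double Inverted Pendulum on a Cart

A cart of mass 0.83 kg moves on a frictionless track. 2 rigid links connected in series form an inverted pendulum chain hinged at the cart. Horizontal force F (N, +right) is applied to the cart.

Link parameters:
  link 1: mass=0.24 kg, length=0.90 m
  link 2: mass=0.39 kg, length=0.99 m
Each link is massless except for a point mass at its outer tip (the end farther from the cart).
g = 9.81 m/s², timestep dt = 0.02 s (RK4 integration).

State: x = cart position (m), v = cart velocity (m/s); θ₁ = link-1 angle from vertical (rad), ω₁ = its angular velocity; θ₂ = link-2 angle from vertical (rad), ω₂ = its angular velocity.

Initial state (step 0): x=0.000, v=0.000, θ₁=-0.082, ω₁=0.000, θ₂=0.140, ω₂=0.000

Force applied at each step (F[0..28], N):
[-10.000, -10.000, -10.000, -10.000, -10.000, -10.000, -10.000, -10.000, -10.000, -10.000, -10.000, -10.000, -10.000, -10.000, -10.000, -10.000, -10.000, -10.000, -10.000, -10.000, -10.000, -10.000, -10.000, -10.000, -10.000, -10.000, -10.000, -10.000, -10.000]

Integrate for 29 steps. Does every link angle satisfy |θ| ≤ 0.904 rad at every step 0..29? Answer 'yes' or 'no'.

apply F[0]=-10.000 → step 1: x=-0.002, v=-0.229, θ₁=-0.080, ω₁=0.159, θ₂=0.141, ω₂=0.116
apply F[1]=-10.000 → step 2: x=-0.009, v=-0.458, θ₁=-0.076, ω₁=0.320, θ₂=0.145, ω₂=0.230
apply F[2]=-10.000 → step 3: x=-0.021, v=-0.688, θ₁=-0.068, ω₁=0.486, θ₂=0.150, ω₂=0.342
apply F[3]=-10.000 → step 4: x=-0.037, v=-0.920, θ₁=-0.056, ω₁=0.659, θ₂=0.158, ω₂=0.449
apply F[4]=-10.000 → step 5: x=-0.057, v=-1.155, θ₁=-0.041, ω₁=0.841, θ₂=0.168, ω₂=0.550
apply F[5]=-10.000 → step 6: x=-0.083, v=-1.391, θ₁=-0.022, ω₁=1.036, θ₂=0.180, ω₂=0.643
apply F[6]=-10.000 → step 7: x=-0.113, v=-1.631, θ₁=0.000, ω₁=1.245, θ₂=0.194, ω₂=0.727
apply F[7]=-10.000 → step 8: x=-0.148, v=-1.873, θ₁=0.027, ω₁=1.471, θ₂=0.209, ω₂=0.798
apply F[8]=-10.000 → step 9: x=-0.188, v=-2.118, θ₁=0.059, ω₁=1.715, θ₂=0.226, ω₂=0.856
apply F[9]=-10.000 → step 10: x=-0.233, v=-2.365, θ₁=0.096, ω₁=1.979, θ₂=0.243, ω₂=0.898
apply F[10]=-10.000 → step 11: x=-0.283, v=-2.613, θ₁=0.139, ω₁=2.261, θ₂=0.262, ω₂=0.925
apply F[11]=-10.000 → step 12: x=-0.337, v=-2.858, θ₁=0.187, ω₁=2.559, θ₂=0.280, ω₂=0.936
apply F[12]=-10.000 → step 13: x=-0.397, v=-3.099, θ₁=0.241, ω₁=2.867, θ₂=0.299, ω₂=0.936
apply F[13]=-10.000 → step 14: x=-0.461, v=-3.330, θ₁=0.301, ω₁=3.176, θ₂=0.318, ω₂=0.931
apply F[14]=-10.000 → step 15: x=-0.530, v=-3.547, θ₁=0.368, ω₁=3.474, θ₂=0.336, ω₂=0.934
apply F[15]=-10.000 → step 16: x=-0.603, v=-3.745, θ₁=0.440, ω₁=3.746, θ₂=0.355, ω₂=0.956
apply F[16]=-10.000 → step 17: x=-0.680, v=-3.921, θ₁=0.518, ω₁=3.981, θ₂=0.375, ω₂=1.012
apply F[17]=-10.000 → step 18: x=-0.760, v=-4.075, θ₁=0.599, ω₁=4.172, θ₂=0.396, ω₂=1.111
apply F[18]=-10.000 → step 19: x=-0.843, v=-4.206, θ₁=0.684, ω₁=4.317, θ₂=0.419, ω₂=1.260
apply F[19]=-10.000 → step 20: x=-0.928, v=-4.317, θ₁=0.772, ω₁=4.417, θ₂=0.447, ω₂=1.459
apply F[20]=-10.000 → step 21: x=-1.015, v=-4.411, θ₁=0.861, ω₁=4.479, θ₂=0.478, ω₂=1.704
apply F[21]=-10.000 → step 22: x=-1.104, v=-4.489, θ₁=0.950, ω₁=4.506, θ₂=0.515, ω₂=1.991
apply F[22]=-10.000 → step 23: x=-1.195, v=-4.554, θ₁=1.041, ω₁=4.502, θ₂=0.558, ω₂=2.316
apply F[23]=-10.000 → step 24: x=-1.286, v=-4.608, θ₁=1.130, ω₁=4.469, θ₂=0.608, ω₂=2.673
apply F[24]=-10.000 → step 25: x=-1.379, v=-4.650, θ₁=1.219, ω₁=4.405, θ₂=0.665, ω₂=3.059
apply F[25]=-10.000 → step 26: x=-1.472, v=-4.683, θ₁=1.306, ω₁=4.310, θ₂=0.730, ω₂=3.469
apply F[26]=-10.000 → step 27: x=-1.566, v=-4.704, θ₁=1.391, ω₁=4.181, θ₂=0.804, ω₂=3.901
apply F[27]=-10.000 → step 28: x=-1.660, v=-4.715, θ₁=1.473, ω₁=4.014, θ₂=0.887, ω₂=4.352
apply F[28]=-10.000 → step 29: x=-1.755, v=-4.713, θ₁=1.552, ω₁=3.808, θ₂=0.978, ω₂=4.819
Max |angle| over trajectory = 1.552 rad; bound = 0.904 → exceeded.

Answer: no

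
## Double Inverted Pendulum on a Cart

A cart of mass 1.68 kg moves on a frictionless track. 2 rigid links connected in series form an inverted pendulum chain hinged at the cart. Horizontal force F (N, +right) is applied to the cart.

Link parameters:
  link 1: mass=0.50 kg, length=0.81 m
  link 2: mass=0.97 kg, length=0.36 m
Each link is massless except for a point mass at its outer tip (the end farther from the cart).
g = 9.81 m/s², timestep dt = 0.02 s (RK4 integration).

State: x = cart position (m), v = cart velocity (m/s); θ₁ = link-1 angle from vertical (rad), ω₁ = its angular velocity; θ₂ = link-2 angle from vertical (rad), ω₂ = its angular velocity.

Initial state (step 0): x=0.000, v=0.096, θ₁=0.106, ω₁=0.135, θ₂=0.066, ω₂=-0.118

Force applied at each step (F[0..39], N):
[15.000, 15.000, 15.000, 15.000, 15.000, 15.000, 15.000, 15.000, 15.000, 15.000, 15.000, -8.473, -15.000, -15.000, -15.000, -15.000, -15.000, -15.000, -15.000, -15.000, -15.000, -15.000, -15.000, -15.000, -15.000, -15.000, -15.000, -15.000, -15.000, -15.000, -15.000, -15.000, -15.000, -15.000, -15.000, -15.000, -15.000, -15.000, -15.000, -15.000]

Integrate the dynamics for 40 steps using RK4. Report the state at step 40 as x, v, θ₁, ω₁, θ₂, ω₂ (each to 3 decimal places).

Answer: x=0.195, v=-1.830, θ₁=-0.554, ω₁=2.498, θ₂=1.928, ω₂=13.221

Derivation:
apply F[0]=+15.000 → step 1: x=0.004, v=0.255, θ₁=0.107, ω₁=-0.013, θ₂=0.063, ω₂=-0.191
apply F[1]=+15.000 → step 2: x=0.010, v=0.414, θ₁=0.105, ω₁=-0.159, θ₂=0.058, ω₂=-0.270
apply F[2]=+15.000 → step 3: x=0.020, v=0.573, θ₁=0.101, ω₁=-0.306, θ₂=0.052, ω₂=-0.352
apply F[3]=+15.000 → step 4: x=0.033, v=0.734, θ₁=0.093, ω₁=-0.456, θ₂=0.044, ω₂=-0.435
apply F[4]=+15.000 → step 5: x=0.049, v=0.897, θ₁=0.083, ω₁=-0.612, θ₂=0.035, ω₂=-0.515
apply F[5]=+15.000 → step 6: x=0.069, v=1.063, θ₁=0.069, ω₁=-0.775, θ₂=0.024, ω₂=-0.590
apply F[6]=+15.000 → step 7: x=0.092, v=1.231, θ₁=0.051, ω₁=-0.948, θ₂=0.011, ω₂=-0.657
apply F[7]=+15.000 → step 8: x=0.118, v=1.403, θ₁=0.031, ω₁=-1.134, θ₂=-0.003, ω₂=-0.713
apply F[8]=+15.000 → step 9: x=0.148, v=1.579, θ₁=0.006, ω₁=-1.335, θ₂=-0.017, ω₂=-0.753
apply F[9]=+15.000 → step 10: x=0.182, v=1.759, θ₁=-0.023, ω₁=-1.553, θ₂=-0.033, ω₂=-0.774
apply F[10]=+15.000 → step 11: x=0.219, v=1.942, θ₁=-0.056, ω₁=-1.788, θ₂=-0.048, ω₂=-0.776
apply F[11]=-8.473 → step 12: x=0.256, v=1.851, θ₁=-0.091, ω₁=-1.700, θ₂=-0.063, ω₂=-0.754
apply F[12]=-15.000 → step 13: x=0.292, v=1.688, θ₁=-0.123, ω₁=-1.541, θ₂=-0.078, ω₂=-0.704
apply F[13]=-15.000 → step 14: x=0.324, v=1.531, θ₁=-0.153, ω₁=-1.404, θ₂=-0.091, ω₂=-0.626
apply F[14]=-15.000 → step 15: x=0.353, v=1.379, θ₁=-0.180, ω₁=-1.291, θ₂=-0.103, ω₂=-0.521
apply F[15]=-15.000 → step 16: x=0.379, v=1.233, θ₁=-0.205, ω₁=-1.198, θ₂=-0.112, ω₂=-0.388
apply F[16]=-15.000 → step 17: x=0.402, v=1.091, θ₁=-0.228, ω₁=-1.126, θ₂=-0.118, ω₂=-0.227
apply F[17]=-15.000 → step 18: x=0.423, v=0.953, θ₁=-0.250, ω₁=-1.074, θ₂=-0.121, ω₂=-0.035
apply F[18]=-15.000 → step 19: x=0.441, v=0.820, θ₁=-0.271, ω₁=-1.043, θ₂=-0.119, ω₂=0.191
apply F[19]=-15.000 → step 20: x=0.456, v=0.689, θ₁=-0.292, ω₁=-1.031, θ₂=-0.113, ω₂=0.454
apply F[20]=-15.000 → step 21: x=0.468, v=0.560, θ₁=-0.312, ω₁=-1.038, θ₂=-0.101, ω₂=0.758
apply F[21]=-15.000 → step 22: x=0.478, v=0.433, θ₁=-0.333, ω₁=-1.064, θ₂=-0.082, ω₂=1.104
apply F[22]=-15.000 → step 23: x=0.485, v=0.306, θ₁=-0.355, ω₁=-1.105, θ₂=-0.056, ω₂=1.492
apply F[23]=-15.000 → step 24: x=0.490, v=0.179, θ₁=-0.378, ω₁=-1.157, θ₂=-0.022, ω₂=1.917
apply F[24]=-15.000 → step 25: x=0.493, v=0.049, θ₁=-0.401, ω₁=-1.214, θ₂=0.020, ω₂=2.370
apply F[25]=-15.000 → step 26: x=0.492, v=-0.084, θ₁=-0.426, ω₁=-1.266, θ₂=0.072, ω₂=2.839
apply F[26]=-15.000 → step 27: x=0.489, v=-0.221, θ₁=-0.452, ω₁=-1.306, θ₂=0.134, ω₂=3.311
apply F[27]=-15.000 → step 28: x=0.483, v=-0.361, θ₁=-0.478, ω₁=-1.326, θ₂=0.205, ω₂=3.778
apply F[28]=-15.000 → step 29: x=0.475, v=-0.505, θ₁=-0.505, ω₁=-1.319, θ₂=0.285, ω₂=4.234
apply F[29]=-15.000 → step 30: x=0.463, v=-0.652, θ₁=-0.531, ω₁=-1.281, θ₂=0.374, ω₂=4.682
apply F[30]=-15.000 → step 31: x=0.449, v=-0.801, θ₁=-0.556, ω₁=-1.208, θ₂=0.472, ω₂=5.131
apply F[31]=-15.000 → step 32: x=0.431, v=-0.949, θ₁=-0.579, ω₁=-1.096, θ₂=0.580, ω₂=5.593
apply F[32]=-15.000 → step 33: x=0.411, v=-1.097, θ₁=-0.599, ω₁=-0.940, θ₂=0.696, ω₂=6.084
apply F[33]=-15.000 → step 34: x=0.387, v=-1.241, θ₁=-0.616, ω₁=-0.732, θ₂=0.823, ω₂=6.626
apply F[34]=-15.000 → step 35: x=0.361, v=-1.381, θ₁=-0.628, ω₁=-0.462, θ₂=0.962, ω₂=7.245
apply F[35]=-15.000 → step 36: x=0.332, v=-1.513, θ₁=-0.634, ω₁=-0.115, θ₂=1.114, ω₂=7.974
apply F[36]=-15.000 → step 37: x=0.301, v=-1.634, θ₁=-0.632, ω₁=0.328, θ₂=1.282, ω₂=8.861
apply F[37]=-15.000 → step 38: x=0.267, v=-1.735, θ₁=-0.620, ω₁=0.894, θ₂=1.470, ω₂=9.969
apply F[38]=-15.000 → step 39: x=0.231, v=-1.807, θ₁=-0.595, ω₁=1.611, θ₂=1.683, ω₂=11.387
apply F[39]=-15.000 → step 40: x=0.195, v=-1.830, θ₁=-0.554, ω₁=2.498, θ₂=1.928, ω₂=13.221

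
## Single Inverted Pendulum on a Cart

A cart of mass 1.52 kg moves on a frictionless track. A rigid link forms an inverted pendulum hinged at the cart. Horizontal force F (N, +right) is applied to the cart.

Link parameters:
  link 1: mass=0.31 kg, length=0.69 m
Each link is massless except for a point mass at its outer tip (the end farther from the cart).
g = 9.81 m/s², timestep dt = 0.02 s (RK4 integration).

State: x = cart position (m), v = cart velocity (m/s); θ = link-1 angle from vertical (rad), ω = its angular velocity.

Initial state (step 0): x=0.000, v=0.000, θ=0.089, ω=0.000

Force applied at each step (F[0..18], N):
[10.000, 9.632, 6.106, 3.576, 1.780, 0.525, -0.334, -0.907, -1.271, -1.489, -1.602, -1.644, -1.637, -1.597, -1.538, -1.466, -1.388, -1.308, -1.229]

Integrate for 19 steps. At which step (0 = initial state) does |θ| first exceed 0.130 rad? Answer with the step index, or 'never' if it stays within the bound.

Answer: never

Derivation:
apply F[0]=+10.000 → step 1: x=0.001, v=0.128, θ=0.087, ω=-0.159
apply F[1]=+9.632 → step 2: x=0.005, v=0.251, θ=0.083, ω=-0.313
apply F[2]=+6.106 → step 3: x=0.011, v=0.328, θ=0.076, ω=-0.402
apply F[3]=+3.576 → step 4: x=0.018, v=0.372, θ=0.067, ω=-0.446
apply F[4]=+1.780 → step 5: x=0.026, v=0.393, θ=0.058, ω=-0.458
apply F[5]=+0.525 → step 6: x=0.033, v=0.398, θ=0.049, ω=-0.450
apply F[6]=-0.334 → step 7: x=0.041, v=0.392, θ=0.040, ω=-0.428
apply F[7]=-0.907 → step 8: x=0.049, v=0.379, θ=0.032, ω=-0.399
apply F[8]=-1.271 → step 9: x=0.056, v=0.361, θ=0.024, ω=-0.365
apply F[9]=-1.489 → step 10: x=0.063, v=0.340, θ=0.017, ω=-0.329
apply F[10]=-1.602 → step 11: x=0.070, v=0.319, θ=0.011, ω=-0.294
apply F[11]=-1.644 → step 12: x=0.076, v=0.297, θ=0.006, ω=-0.260
apply F[12]=-1.637 → step 13: x=0.082, v=0.275, θ=0.001, ω=-0.228
apply F[13]=-1.597 → step 14: x=0.087, v=0.254, θ=-0.004, ω=-0.198
apply F[14]=-1.538 → step 15: x=0.092, v=0.234, θ=-0.007, ω=-0.170
apply F[15]=-1.466 → step 16: x=0.097, v=0.215, θ=-0.010, ω=-0.145
apply F[16]=-1.388 → step 17: x=0.101, v=0.197, θ=-0.013, ω=-0.123
apply F[17]=-1.308 → step 18: x=0.104, v=0.181, θ=-0.015, ω=-0.103
apply F[18]=-1.229 → step 19: x=0.108, v=0.165, θ=-0.017, ω=-0.085
max |θ| = 0.089 ≤ 0.130 over all 20 states.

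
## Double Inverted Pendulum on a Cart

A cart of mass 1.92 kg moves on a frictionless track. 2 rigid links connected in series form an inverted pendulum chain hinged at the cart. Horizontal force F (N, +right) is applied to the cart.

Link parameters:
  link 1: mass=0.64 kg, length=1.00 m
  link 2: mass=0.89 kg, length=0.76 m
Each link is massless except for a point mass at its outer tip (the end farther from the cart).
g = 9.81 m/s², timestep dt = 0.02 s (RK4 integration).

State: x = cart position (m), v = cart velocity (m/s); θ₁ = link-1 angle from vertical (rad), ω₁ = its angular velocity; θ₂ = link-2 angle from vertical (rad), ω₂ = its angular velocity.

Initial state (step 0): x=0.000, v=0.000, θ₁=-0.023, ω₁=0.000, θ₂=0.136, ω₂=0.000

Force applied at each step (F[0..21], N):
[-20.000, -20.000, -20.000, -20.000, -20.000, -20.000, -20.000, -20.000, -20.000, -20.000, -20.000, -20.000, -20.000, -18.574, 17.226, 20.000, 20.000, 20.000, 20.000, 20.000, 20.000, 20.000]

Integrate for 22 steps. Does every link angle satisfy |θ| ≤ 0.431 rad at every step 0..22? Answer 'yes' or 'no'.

Answer: no

Derivation:
apply F[0]=-20.000 → step 1: x=-0.002, v=-0.205, θ₁=-0.021, ω₁=0.158, θ₂=0.137, ω₂=0.096
apply F[1]=-20.000 → step 2: x=-0.008, v=-0.410, θ₁=-0.017, ω₁=0.318, θ₂=0.140, ω₂=0.191
apply F[2]=-20.000 → step 3: x=-0.018, v=-0.617, θ₁=-0.009, ω₁=0.482, θ₂=0.145, ω₂=0.283
apply F[3]=-20.000 → step 4: x=-0.033, v=-0.824, θ₁=0.003, ω₁=0.652, θ₂=0.151, ω₂=0.370
apply F[4]=-20.000 → step 5: x=-0.051, v=-1.034, θ₁=0.017, ω₁=0.828, θ₂=0.159, ω₂=0.450
apply F[5]=-20.000 → step 6: x=-0.074, v=-1.246, θ₁=0.036, ω₁=1.014, θ₂=0.169, ω₂=0.522
apply F[6]=-20.000 → step 7: x=-0.101, v=-1.460, θ₁=0.058, ω₁=1.210, θ₂=0.180, ω₂=0.585
apply F[7]=-20.000 → step 8: x=-0.133, v=-1.676, θ₁=0.084, ω₁=1.418, θ₂=0.192, ω₂=0.635
apply F[8]=-20.000 → step 9: x=-0.168, v=-1.894, θ₁=0.115, ω₁=1.637, θ₂=0.206, ω₂=0.674
apply F[9]=-20.000 → step 10: x=-0.208, v=-2.113, θ₁=0.150, ω₁=1.869, θ₂=0.219, ω₂=0.699
apply F[10]=-20.000 → step 11: x=-0.253, v=-2.331, θ₁=0.190, ω₁=2.112, θ₂=0.233, ω₂=0.712
apply F[11]=-20.000 → step 12: x=-0.302, v=-2.546, θ₁=0.234, ω₁=2.362, θ₂=0.248, ω₂=0.716
apply F[12]=-20.000 → step 13: x=-0.355, v=-2.756, θ₁=0.284, ω₁=2.615, θ₂=0.262, ω₂=0.716
apply F[13]=-18.574 → step 14: x=-0.412, v=-2.943, θ₁=0.339, ω₁=2.851, θ₂=0.276, ω₂=0.720
apply F[14]=+17.226 → step 15: x=-0.469, v=-2.786, θ₁=0.395, ω₁=2.783, θ₂=0.291, ω₂=0.700
apply F[15]=+20.000 → step 16: x=-0.523, v=-2.608, θ₁=0.450, ω₁=2.717, θ₂=0.304, ω₂=0.663
apply F[16]=+20.000 → step 17: x=-0.573, v=-2.437, θ₁=0.504, ω₁=2.677, θ₂=0.317, ω₂=0.610
apply F[17]=+20.000 → step 18: x=-0.620, v=-2.269, θ₁=0.557, ω₁=2.661, θ₂=0.329, ω₂=0.544
apply F[18]=+20.000 → step 19: x=-0.664, v=-2.106, θ₁=0.611, ω₁=2.666, θ₂=0.339, ω₂=0.465
apply F[19]=+20.000 → step 20: x=-0.705, v=-1.944, θ₁=0.664, ω₁=2.689, θ₂=0.347, ω₂=0.375
apply F[20]=+20.000 → step 21: x=-0.742, v=-1.782, θ₁=0.718, ω₁=2.730, θ₂=0.354, ω₂=0.279
apply F[21]=+20.000 → step 22: x=-0.776, v=-1.620, θ₁=0.773, ω₁=2.785, θ₂=0.358, ω₂=0.177
Max |angle| over trajectory = 0.773 rad; bound = 0.431 → exceeded.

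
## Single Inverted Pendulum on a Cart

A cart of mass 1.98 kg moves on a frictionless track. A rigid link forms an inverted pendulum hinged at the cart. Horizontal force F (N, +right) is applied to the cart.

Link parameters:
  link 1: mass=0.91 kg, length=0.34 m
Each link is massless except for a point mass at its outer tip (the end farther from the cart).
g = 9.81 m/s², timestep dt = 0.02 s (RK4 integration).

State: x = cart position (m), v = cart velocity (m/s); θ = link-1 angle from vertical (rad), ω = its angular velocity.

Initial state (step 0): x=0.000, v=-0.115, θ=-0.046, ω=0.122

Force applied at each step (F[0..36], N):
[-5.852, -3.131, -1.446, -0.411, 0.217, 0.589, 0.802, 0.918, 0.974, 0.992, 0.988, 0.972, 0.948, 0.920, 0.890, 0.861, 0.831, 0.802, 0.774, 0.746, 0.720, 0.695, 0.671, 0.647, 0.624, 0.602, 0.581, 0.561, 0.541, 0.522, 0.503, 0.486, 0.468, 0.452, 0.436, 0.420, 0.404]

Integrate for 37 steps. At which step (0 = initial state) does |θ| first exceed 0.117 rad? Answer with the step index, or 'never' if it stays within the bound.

apply F[0]=-5.852 → step 1: x=-0.003, v=-0.170, θ=-0.042, ω=0.258
apply F[1]=-3.131 → step 2: x=-0.007, v=-0.198, θ=-0.036, ω=0.318
apply F[2]=-1.446 → step 3: x=-0.011, v=-0.210, θ=-0.030, ω=0.333
apply F[3]=-0.411 → step 4: x=-0.015, v=-0.212, θ=-0.023, ω=0.323
apply F[4]=+0.217 → step 5: x=-0.019, v=-0.208, θ=-0.017, ω=0.299
apply F[5]=+0.589 → step 6: x=-0.023, v=-0.200, θ=-0.012, ω=0.270
apply F[6]=+0.802 → step 7: x=-0.027, v=-0.191, θ=-0.006, ω=0.238
apply F[7]=+0.918 → step 8: x=-0.031, v=-0.182, θ=-0.002, ω=0.208
apply F[8]=+0.974 → step 9: x=-0.034, v=-0.172, θ=0.002, ω=0.179
apply F[9]=+0.992 → step 10: x=-0.038, v=-0.162, θ=0.005, ω=0.152
apply F[10]=+0.988 → step 11: x=-0.041, v=-0.153, θ=0.008, ω=0.128
apply F[11]=+0.972 → step 12: x=-0.044, v=-0.144, θ=0.010, ω=0.107
apply F[12]=+0.948 → step 13: x=-0.047, v=-0.135, θ=0.012, ω=0.089
apply F[13]=+0.920 → step 14: x=-0.049, v=-0.127, θ=0.014, ω=0.072
apply F[14]=+0.890 → step 15: x=-0.052, v=-0.119, θ=0.015, ω=0.058
apply F[15]=+0.861 → step 16: x=-0.054, v=-0.112, θ=0.016, ω=0.046
apply F[16]=+0.831 → step 17: x=-0.056, v=-0.105, θ=0.017, ω=0.035
apply F[17]=+0.802 → step 18: x=-0.058, v=-0.099, θ=0.018, ω=0.026
apply F[18]=+0.774 → step 19: x=-0.060, v=-0.093, θ=0.018, ω=0.018
apply F[19]=+0.746 → step 20: x=-0.062, v=-0.087, θ=0.018, ω=0.012
apply F[20]=+0.720 → step 21: x=-0.064, v=-0.081, θ=0.019, ω=0.006
apply F[21]=+0.695 → step 22: x=-0.065, v=-0.076, θ=0.019, ω=0.001
apply F[22]=+0.671 → step 23: x=-0.067, v=-0.071, θ=0.019, ω=-0.003
apply F[23]=+0.647 → step 24: x=-0.068, v=-0.066, θ=0.019, ω=-0.007
apply F[24]=+0.624 → step 25: x=-0.069, v=-0.061, θ=0.018, ω=-0.010
apply F[25]=+0.602 → step 26: x=-0.070, v=-0.057, θ=0.018, ω=-0.012
apply F[26]=+0.581 → step 27: x=-0.071, v=-0.052, θ=0.018, ω=-0.014
apply F[27]=+0.561 → step 28: x=-0.072, v=-0.048, θ=0.018, ω=-0.016
apply F[28]=+0.541 → step 29: x=-0.073, v=-0.045, θ=0.017, ω=-0.017
apply F[29]=+0.522 → step 30: x=-0.074, v=-0.041, θ=0.017, ω=-0.019
apply F[30]=+0.503 → step 31: x=-0.075, v=-0.037, θ=0.017, ω=-0.019
apply F[31]=+0.486 → step 32: x=-0.076, v=-0.034, θ=0.016, ω=-0.020
apply F[32]=+0.468 → step 33: x=-0.076, v=-0.031, θ=0.016, ω=-0.021
apply F[33]=+0.452 → step 34: x=-0.077, v=-0.027, θ=0.015, ω=-0.021
apply F[34]=+0.436 → step 35: x=-0.077, v=-0.024, θ=0.015, ω=-0.021
apply F[35]=+0.420 → step 36: x=-0.078, v=-0.021, θ=0.014, ω=-0.021
apply F[36]=+0.404 → step 37: x=-0.078, v=-0.019, θ=0.014, ω=-0.021
max |θ| = 0.046 ≤ 0.117 over all 38 states.

Answer: never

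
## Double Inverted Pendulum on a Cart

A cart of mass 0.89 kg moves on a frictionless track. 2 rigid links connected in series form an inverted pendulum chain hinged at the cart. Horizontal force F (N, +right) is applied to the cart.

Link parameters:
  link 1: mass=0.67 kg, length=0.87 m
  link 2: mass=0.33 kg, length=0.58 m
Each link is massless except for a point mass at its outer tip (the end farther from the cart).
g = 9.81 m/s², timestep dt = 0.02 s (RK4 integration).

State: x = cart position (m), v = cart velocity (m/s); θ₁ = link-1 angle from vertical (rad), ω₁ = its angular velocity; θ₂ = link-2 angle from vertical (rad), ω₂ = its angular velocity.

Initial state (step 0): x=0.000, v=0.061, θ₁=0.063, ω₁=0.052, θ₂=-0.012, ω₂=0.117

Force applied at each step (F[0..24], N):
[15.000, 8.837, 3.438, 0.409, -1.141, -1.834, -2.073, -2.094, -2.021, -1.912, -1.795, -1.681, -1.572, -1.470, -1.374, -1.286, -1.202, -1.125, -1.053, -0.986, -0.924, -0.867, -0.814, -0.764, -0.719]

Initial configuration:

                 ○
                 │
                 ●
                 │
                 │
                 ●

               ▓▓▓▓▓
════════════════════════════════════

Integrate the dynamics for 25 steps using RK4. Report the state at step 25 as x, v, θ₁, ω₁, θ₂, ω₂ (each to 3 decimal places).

Answer: x=0.158, v=0.074, θ₁=-0.029, ω₁=0.027, θ₂=-0.023, ω₂=-0.000

Derivation:
apply F[0]=+15.000 → step 1: x=0.004, v=0.383, θ₁=0.061, ω₁=-0.294, θ₂=-0.010, ω₂=0.076
apply F[1]=+8.837 → step 2: x=0.014, v=0.569, θ₁=0.053, ω₁=-0.487, θ₂=-0.009, ω₂=0.042
apply F[2]=+3.438 → step 3: x=0.026, v=0.635, θ₁=0.042, ω₁=-0.547, θ₂=-0.008, ω₂=0.014
apply F[3]=+0.409 → step 4: x=0.039, v=0.637, θ₁=0.032, ω₁=-0.535, θ₂=-0.008, ω₂=-0.009
apply F[4]=-1.141 → step 5: x=0.051, v=0.605, θ₁=0.021, ω₁=-0.489, θ₂=-0.009, ω₂=-0.026
apply F[5]=-1.834 → step 6: x=0.063, v=0.561, θ₁=0.012, ω₁=-0.431, θ₂=-0.009, ω₂=-0.038
apply F[6]=-2.073 → step 7: x=0.074, v=0.512, θ₁=0.004, ω₁=-0.372, θ₂=-0.010, ω₂=-0.047
apply F[7]=-2.094 → step 8: x=0.083, v=0.465, θ₁=-0.003, ω₁=-0.316, θ₂=-0.011, ω₂=-0.053
apply F[8]=-2.021 → step 9: x=0.092, v=0.421, θ₁=-0.009, ω₁=-0.266, θ₂=-0.012, ω₂=-0.056
apply F[9]=-1.912 → step 10: x=0.100, v=0.380, θ₁=-0.013, ω₁=-0.222, θ₂=-0.013, ω₂=-0.057
apply F[10]=-1.795 → step 11: x=0.107, v=0.343, θ₁=-0.017, ω₁=-0.183, θ₂=-0.015, ω₂=-0.056
apply F[11]=-1.681 → step 12: x=0.114, v=0.310, θ₁=-0.021, ω₁=-0.149, θ₂=-0.016, ω₂=-0.054
apply F[12]=-1.572 → step 13: x=0.120, v=0.279, θ₁=-0.023, ω₁=-0.120, θ₂=-0.017, ω₂=-0.051
apply F[13]=-1.470 → step 14: x=0.125, v=0.252, θ₁=-0.026, ω₁=-0.095, θ₂=-0.018, ω₂=-0.047
apply F[14]=-1.374 → step 15: x=0.130, v=0.227, θ₁=-0.027, ω₁=-0.073, θ₂=-0.019, ω₂=-0.043
apply F[15]=-1.286 → step 16: x=0.134, v=0.204, θ₁=-0.029, ω₁=-0.054, θ₂=-0.019, ω₂=-0.039
apply F[16]=-1.202 → step 17: x=0.138, v=0.183, θ₁=-0.029, ω₁=-0.038, θ₂=-0.020, ω₂=-0.034
apply F[17]=-1.125 → step 18: x=0.142, v=0.165, θ₁=-0.030, ω₁=-0.024, θ₂=-0.021, ω₂=-0.029
apply F[18]=-1.053 → step 19: x=0.145, v=0.148, θ₁=-0.030, ω₁=-0.012, θ₂=-0.021, ω₂=-0.024
apply F[19]=-0.986 → step 20: x=0.147, v=0.132, θ₁=-0.031, ω₁=-0.003, θ₂=-0.022, ω₂=-0.020
apply F[20]=-0.924 → step 21: x=0.150, v=0.118, θ₁=-0.031, ω₁=0.006, θ₂=-0.022, ω₂=-0.016
apply F[21]=-0.867 → step 22: x=0.152, v=0.106, θ₁=-0.030, ω₁=0.013, θ₂=-0.022, ω₂=-0.011
apply F[22]=-0.814 → step 23: x=0.154, v=0.094, θ₁=-0.030, ω₁=0.018, θ₂=-0.023, ω₂=-0.007
apply F[23]=-0.764 → step 24: x=0.156, v=0.083, θ₁=-0.030, ω₁=0.023, θ₂=-0.023, ω₂=-0.004
apply F[24]=-0.719 → step 25: x=0.158, v=0.074, θ₁=-0.029, ω₁=0.027, θ₂=-0.023, ω₂=-0.000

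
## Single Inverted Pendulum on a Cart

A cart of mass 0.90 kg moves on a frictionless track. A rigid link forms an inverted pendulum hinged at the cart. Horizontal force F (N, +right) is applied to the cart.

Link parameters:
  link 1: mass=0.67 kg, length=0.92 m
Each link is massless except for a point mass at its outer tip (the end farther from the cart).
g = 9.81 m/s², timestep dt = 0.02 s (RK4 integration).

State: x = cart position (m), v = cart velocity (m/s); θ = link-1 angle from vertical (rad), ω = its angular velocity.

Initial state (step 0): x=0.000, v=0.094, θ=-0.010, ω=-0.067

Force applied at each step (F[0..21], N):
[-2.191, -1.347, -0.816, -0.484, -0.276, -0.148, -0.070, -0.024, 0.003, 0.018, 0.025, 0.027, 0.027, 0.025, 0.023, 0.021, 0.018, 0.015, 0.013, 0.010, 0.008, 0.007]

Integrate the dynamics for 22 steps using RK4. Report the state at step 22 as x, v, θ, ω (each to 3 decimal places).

Answer: x=-0.001, v=-0.001, θ=-0.002, ω=0.008

Derivation:
apply F[0]=-2.191 → step 1: x=0.001, v=0.047, θ=-0.011, ω=-0.018
apply F[1]=-1.347 → step 2: x=0.002, v=0.019, θ=-0.011, ω=0.010
apply F[2]=-0.816 → step 3: x=0.002, v=0.002, θ=-0.011, ω=0.026
apply F[3]=-0.484 → step 4: x=0.002, v=-0.007, θ=-0.010, ω=0.034
apply F[4]=-0.276 → step 5: x=0.002, v=-0.012, θ=-0.009, ω=0.037
apply F[5]=-0.148 → step 6: x=0.002, v=-0.014, θ=-0.009, ω=0.037
apply F[6]=-0.070 → step 7: x=0.001, v=-0.014, θ=-0.008, ω=0.036
apply F[7]=-0.024 → step 8: x=0.001, v=-0.014, θ=-0.007, ω=0.034
apply F[8]=+0.003 → step 9: x=0.001, v=-0.013, θ=-0.006, ω=0.031
apply F[9]=+0.018 → step 10: x=0.001, v=-0.011, θ=-0.006, ω=0.029
apply F[10]=+0.025 → step 11: x=0.000, v=-0.010, θ=-0.005, ω=0.026
apply F[11]=+0.027 → step 12: x=0.000, v=-0.009, θ=-0.005, ω=0.023
apply F[12]=+0.027 → step 13: x=0.000, v=-0.008, θ=-0.004, ω=0.021
apply F[13]=+0.025 → step 14: x=-0.000, v=-0.006, θ=-0.004, ω=0.019
apply F[14]=+0.023 → step 15: x=-0.000, v=-0.005, θ=-0.004, ω=0.017
apply F[15]=+0.021 → step 16: x=-0.000, v=-0.004, θ=-0.003, ω=0.015
apply F[16]=+0.018 → step 17: x=-0.000, v=-0.004, θ=-0.003, ω=0.014
apply F[17]=+0.015 → step 18: x=-0.000, v=-0.003, θ=-0.003, ω=0.012
apply F[18]=+0.013 → step 19: x=-0.000, v=-0.002, θ=-0.002, ω=0.011
apply F[19]=+0.010 → step 20: x=-0.000, v=-0.002, θ=-0.002, ω=0.010
apply F[20]=+0.008 → step 21: x=-0.000, v=-0.001, θ=-0.002, ω=0.009
apply F[21]=+0.007 → step 22: x=-0.001, v=-0.001, θ=-0.002, ω=0.008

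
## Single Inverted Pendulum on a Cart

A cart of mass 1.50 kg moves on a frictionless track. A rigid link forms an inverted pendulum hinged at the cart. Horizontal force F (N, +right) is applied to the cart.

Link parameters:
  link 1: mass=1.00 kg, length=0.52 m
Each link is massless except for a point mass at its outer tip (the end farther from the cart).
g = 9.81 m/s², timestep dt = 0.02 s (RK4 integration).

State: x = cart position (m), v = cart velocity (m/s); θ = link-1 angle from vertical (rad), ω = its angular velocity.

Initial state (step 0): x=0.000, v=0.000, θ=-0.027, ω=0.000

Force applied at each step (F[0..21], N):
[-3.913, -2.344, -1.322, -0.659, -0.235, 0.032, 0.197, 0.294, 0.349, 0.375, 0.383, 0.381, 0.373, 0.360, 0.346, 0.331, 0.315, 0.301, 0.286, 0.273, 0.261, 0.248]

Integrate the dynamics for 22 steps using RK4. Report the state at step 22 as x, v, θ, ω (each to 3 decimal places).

Answer: x=-0.028, v=-0.029, θ=0.006, ω=0.008

Derivation:
apply F[0]=-3.913 → step 1: x=-0.000, v=-0.049, θ=-0.026, ω=0.083
apply F[1]=-2.344 → step 2: x=-0.002, v=-0.077, θ=-0.024, ω=0.128
apply F[2]=-1.322 → step 3: x=-0.003, v=-0.091, θ=-0.021, ω=0.147
apply F[3]=-0.659 → step 4: x=-0.005, v=-0.097, θ=-0.018, ω=0.152
apply F[4]=-0.235 → step 5: x=-0.007, v=-0.098, θ=-0.015, ω=0.147
apply F[5]=+0.032 → step 6: x=-0.009, v=-0.096, θ=-0.012, ω=0.138
apply F[6]=+0.197 → step 7: x=-0.011, v=-0.092, θ=-0.010, ω=0.126
apply F[7]=+0.294 → step 8: x=-0.013, v=-0.087, θ=-0.007, ω=0.113
apply F[8]=+0.349 → step 9: x=-0.015, v=-0.082, θ=-0.005, ω=0.100
apply F[9]=+0.375 → step 10: x=-0.016, v=-0.076, θ=-0.003, ω=0.087
apply F[10]=+0.383 → step 11: x=-0.018, v=-0.070, θ=-0.002, ω=0.076
apply F[11]=+0.381 → step 12: x=-0.019, v=-0.065, θ=-0.000, ω=0.065
apply F[12]=+0.373 → step 13: x=-0.020, v=-0.060, θ=0.001, ω=0.056
apply F[13]=+0.360 → step 14: x=-0.021, v=-0.056, θ=0.002, ω=0.047
apply F[14]=+0.346 → step 15: x=-0.022, v=-0.051, θ=0.003, ω=0.040
apply F[15]=+0.331 → step 16: x=-0.023, v=-0.047, θ=0.003, ω=0.033
apply F[16]=+0.315 → step 17: x=-0.024, v=-0.044, θ=0.004, ω=0.028
apply F[17]=+0.301 → step 18: x=-0.025, v=-0.040, θ=0.004, ω=0.022
apply F[18]=+0.286 → step 19: x=-0.026, v=-0.037, θ=0.005, ω=0.018
apply F[19]=+0.273 → step 20: x=-0.027, v=-0.034, θ=0.005, ω=0.014
apply F[20]=+0.261 → step 21: x=-0.027, v=-0.031, θ=0.005, ω=0.011
apply F[21]=+0.248 → step 22: x=-0.028, v=-0.029, θ=0.006, ω=0.008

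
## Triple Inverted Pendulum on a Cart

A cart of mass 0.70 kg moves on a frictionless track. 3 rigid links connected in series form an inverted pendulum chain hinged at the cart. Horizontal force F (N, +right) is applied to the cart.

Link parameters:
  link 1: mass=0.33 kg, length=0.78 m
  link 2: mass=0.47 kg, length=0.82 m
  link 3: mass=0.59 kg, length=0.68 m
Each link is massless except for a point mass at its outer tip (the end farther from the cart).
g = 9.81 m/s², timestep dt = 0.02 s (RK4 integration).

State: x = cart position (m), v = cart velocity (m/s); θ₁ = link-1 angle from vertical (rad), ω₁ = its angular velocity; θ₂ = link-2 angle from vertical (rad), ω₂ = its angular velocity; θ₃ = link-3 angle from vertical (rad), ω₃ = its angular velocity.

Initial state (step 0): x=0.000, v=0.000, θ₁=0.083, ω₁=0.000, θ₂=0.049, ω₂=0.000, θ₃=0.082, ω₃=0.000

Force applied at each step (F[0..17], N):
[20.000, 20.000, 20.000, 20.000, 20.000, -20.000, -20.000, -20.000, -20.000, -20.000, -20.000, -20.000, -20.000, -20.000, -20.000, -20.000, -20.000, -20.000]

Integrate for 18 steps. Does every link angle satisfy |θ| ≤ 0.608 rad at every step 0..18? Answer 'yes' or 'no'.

Answer: yes

Derivation:
apply F[0]=+20.000 → step 1: x=0.005, v=0.534, θ₁=0.077, ω₁=-0.630, θ₂=0.048, ω₂=-0.051, θ₃=0.082, ω₃=0.026
apply F[1]=+20.000 → step 2: x=0.021, v=1.076, θ₁=0.058, ω₁=-1.288, θ₂=0.047, ω₂=-0.085, θ₃=0.083, ω₃=0.051
apply F[2]=+20.000 → step 3: x=0.048, v=1.632, θ₁=0.025, ω₁=-1.992, θ₂=0.045, ω₂=-0.093, θ₃=0.084, ω₃=0.073
apply F[3]=+20.000 → step 4: x=0.087, v=2.202, θ₁=-0.022, ω₁=-2.740, θ₂=0.044, ω₂=-0.078, θ₃=0.086, ω₃=0.087
apply F[4]=+20.000 → step 5: x=0.137, v=2.774, θ₁=-0.085, ω₁=-3.488, θ₂=0.042, ω₂=-0.075, θ₃=0.088, ω₃=0.089
apply F[5]=-20.000 → step 6: x=0.186, v=2.225, θ₁=-0.148, ω₁=-2.880, θ₂=0.041, ω₂=-0.004, θ₃=0.090, ω₃=0.104
apply F[6]=-20.000 → step 7: x=0.226, v=1.706, θ₁=-0.201, ω₁=-2.401, θ₂=0.043, ω₂=0.154, θ₃=0.092, ω₃=0.128
apply F[7]=-20.000 → step 8: x=0.255, v=1.215, θ₁=-0.245, ω₁=-2.033, θ₂=0.048, ω₂=0.388, θ₃=0.095, ω₃=0.156
apply F[8]=-20.000 → step 9: x=0.274, v=0.743, θ₁=-0.283, ω₁=-1.749, θ₂=0.058, ω₂=0.685, θ₃=0.098, ω₃=0.182
apply F[9]=-20.000 → step 10: x=0.285, v=0.285, θ₁=-0.315, ω₁=-1.522, θ₂=0.076, ω₂=1.030, θ₃=0.102, ω₃=0.202
apply F[10]=-20.000 → step 11: x=0.286, v=-0.167, θ₁=-0.344, ω₁=-1.327, θ₂=0.100, ω₂=1.411, θ₃=0.106, ω₃=0.211
apply F[11]=-20.000 → step 12: x=0.278, v=-0.619, θ₁=-0.368, ω₁=-1.142, θ₂=0.132, ω₂=1.817, θ₃=0.110, ω₃=0.208
apply F[12]=-20.000 → step 13: x=0.261, v=-1.074, θ₁=-0.389, ω₁=-0.944, θ₂=0.173, ω₂=2.236, θ₃=0.114, ω₃=0.193
apply F[13]=-20.000 → step 14: x=0.235, v=-1.535, θ₁=-0.406, ω₁=-0.714, θ₂=0.222, ω₂=2.657, θ₃=0.118, ω₃=0.168
apply F[14]=-20.000 → step 15: x=0.200, v=-2.006, θ₁=-0.418, ω₁=-0.433, θ₂=0.279, ω₂=3.071, θ₃=0.121, ω₃=0.139
apply F[15]=-20.000 → step 16: x=0.155, v=-2.486, θ₁=-0.423, ω₁=-0.088, θ₂=0.344, ω₂=3.468, θ₃=0.124, ω₃=0.114
apply F[16]=-20.000 → step 17: x=0.100, v=-2.977, θ₁=-0.421, ω₁=0.335, θ₂=0.417, ω₂=3.839, θ₃=0.126, ω₃=0.101
apply F[17]=-20.000 → step 18: x=0.036, v=-3.479, θ₁=-0.409, ω₁=0.845, θ₂=0.498, ω₂=4.173, θ₃=0.128, ω₃=0.109
Max |angle| over trajectory = 0.498 rad; bound = 0.608 → within bound.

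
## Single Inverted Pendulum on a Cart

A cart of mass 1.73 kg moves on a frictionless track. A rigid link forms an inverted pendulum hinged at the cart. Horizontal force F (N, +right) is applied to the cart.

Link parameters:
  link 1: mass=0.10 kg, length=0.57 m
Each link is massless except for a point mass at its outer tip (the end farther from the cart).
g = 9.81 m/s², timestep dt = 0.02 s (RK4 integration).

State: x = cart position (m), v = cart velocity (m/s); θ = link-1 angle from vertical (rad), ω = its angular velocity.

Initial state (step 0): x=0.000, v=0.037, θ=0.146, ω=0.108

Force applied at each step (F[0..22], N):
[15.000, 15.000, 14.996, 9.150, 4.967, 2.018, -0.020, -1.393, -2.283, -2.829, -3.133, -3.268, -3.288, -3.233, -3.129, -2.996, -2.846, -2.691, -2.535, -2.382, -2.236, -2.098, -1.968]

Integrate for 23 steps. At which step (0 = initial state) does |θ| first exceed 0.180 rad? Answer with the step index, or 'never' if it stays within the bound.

apply F[0]=+15.000 → step 1: x=0.002, v=0.209, θ=0.146, ω=-0.140
apply F[1]=+15.000 → step 2: x=0.008, v=0.380, θ=0.140, ω=-0.388
apply F[2]=+14.996 → step 3: x=0.018, v=0.552, θ=0.130, ω=-0.640
apply F[3]=+9.150 → step 4: x=0.030, v=0.656, θ=0.116, ω=-0.780
apply F[4]=+4.967 → step 5: x=0.043, v=0.712, θ=0.100, ω=-0.841
apply F[5]=+2.018 → step 6: x=0.058, v=0.735, θ=0.083, ω=-0.848
apply F[6]=-0.020 → step 7: x=0.073, v=0.734, θ=0.066, ω=-0.821
apply F[7]=-1.393 → step 8: x=0.087, v=0.717, θ=0.050, ω=-0.771
apply F[8]=-2.283 → step 9: x=0.101, v=0.690, θ=0.035, ω=-0.710
apply F[9]=-2.829 → step 10: x=0.115, v=0.657, θ=0.022, ω=-0.642
apply F[10]=-3.133 → step 11: x=0.127, v=0.621, θ=0.010, ω=-0.573
apply F[11]=-3.268 → step 12: x=0.139, v=0.583, θ=-0.001, ω=-0.505
apply F[12]=-3.288 → step 13: x=0.151, v=0.545, θ=-0.010, ω=-0.440
apply F[13]=-3.233 → step 14: x=0.161, v=0.508, θ=-0.019, ω=-0.380
apply F[14]=-3.129 → step 15: x=0.171, v=0.472, θ=-0.026, ω=-0.325
apply F[15]=-2.996 → step 16: x=0.180, v=0.437, θ=-0.032, ω=-0.274
apply F[16]=-2.846 → step 17: x=0.189, v=0.405, θ=-0.037, ω=-0.229
apply F[17]=-2.691 → step 18: x=0.196, v=0.374, θ=-0.041, ω=-0.189
apply F[18]=-2.535 → step 19: x=0.204, v=0.345, θ=-0.044, ω=-0.153
apply F[19]=-2.382 → step 20: x=0.210, v=0.318, θ=-0.047, ω=-0.121
apply F[20]=-2.236 → step 21: x=0.216, v=0.293, θ=-0.049, ω=-0.093
apply F[21]=-2.098 → step 22: x=0.222, v=0.269, θ=-0.051, ω=-0.069
apply F[22]=-1.968 → step 23: x=0.227, v=0.247, θ=-0.052, ω=-0.048
max |θ| = 0.146 ≤ 0.180 over all 24 states.

Answer: never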